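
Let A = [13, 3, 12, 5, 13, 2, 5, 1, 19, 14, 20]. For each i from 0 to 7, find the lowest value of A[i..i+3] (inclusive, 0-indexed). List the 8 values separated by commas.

3, 3, 2, 2, 1, 1, 1, 1

13 3 12 5 → min 3
3 12 5 13 → min 3
12 5 13 2 → min 2
5 13 2 5 → min 2
13 2 5 1 → min 1
2 5 1 19 → min 1
5 1 19 14 → min 1
1 19 14 20 → min 1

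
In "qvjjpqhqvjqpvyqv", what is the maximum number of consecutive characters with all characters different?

5

[q] len 1
[q, v] len 2
[q, v, j] len 3
[j] len 1
[j, p] len 2
[j, p, q] len 3
[j, p, q, h] len 4
[h, q] len 2
[h, q, v] len 3
[h, q, v, j] len 4
[v, j, q] len 3
[v, j, q, p] len 4
[j, q, p, v] len 4
[j, q, p, v, y] len 5
[p, v, y, q] len 4
[y, q, v] len 3
Longest all-distinct length: 5.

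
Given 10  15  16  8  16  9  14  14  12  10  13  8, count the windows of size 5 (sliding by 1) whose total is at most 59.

2

[10, 15, 16, 8, 16] → sum 65
[15, 16, 8, 16, 9] → sum 64
[16, 8, 16, 9, 14] → sum 63
[8, 16, 9, 14, 14] → sum 61
[16, 9, 14, 14, 12] → sum 65
[9, 14, 14, 12, 10] → sum 59  ≤ 59 ✓
[14, 14, 12, 10, 13] → sum 63
[14, 12, 10, 13, 8] → sum 57  ≤ 59 ✓
2 windows satisfy the condition.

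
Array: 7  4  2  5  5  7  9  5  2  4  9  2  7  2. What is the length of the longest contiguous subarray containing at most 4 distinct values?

[7] 1 distinct, len 1
[7, 4] 2 distinct, len 2
[7, 4, 2] 3 distinct, len 3
[7, 4, 2, 5] 4 distinct, len 4
[7, 4, 2, 5, 5] 4 distinct, len 5
[7, 4, 2, 5, 5, 7] 4 distinct, len 6
[2, 5, 5, 7, 9] 4 distinct, len 5
[2, 5, 5, 7, 9, 5] 4 distinct, len 6
[2, 5, 5, 7, 9, 5, 2] 4 distinct, len 7
[9, 5, 2, 4] 4 distinct, len 4
[9, 5, 2, 4, 9] 4 distinct, len 5
[9, 5, 2, 4, 9, 2] 4 distinct, len 6
[2, 4, 9, 2, 7] 4 distinct, len 5
[2, 4, 9, 2, 7, 2] 4 distinct, len 6
Longest length with ≤4 distinct: 7.

7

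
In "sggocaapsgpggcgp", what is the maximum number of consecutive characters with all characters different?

add s: [s] len 1
add g: [s, g] len 2
add g (repeat g, move left end past it): [g] len 1
add o: [g, o] len 2
add c: [g, o, c] len 3
add a: [g, o, c, a] len 4
add a (repeat a, move left end past it): [a] len 1
add p: [a, p] len 2
add s: [a, p, s] len 3
add g: [a, p, s, g] len 4
add p (repeat p, move left end past it): [s, g, p] len 3
add g (repeat g, move left end past it): [p, g] len 2
add g (repeat g, move left end past it): [g] len 1
add c: [g, c] len 2
add g (repeat g, move left end past it): [c, g] len 2
add p: [c, g, p] len 3
Longest all-distinct length: 4.

4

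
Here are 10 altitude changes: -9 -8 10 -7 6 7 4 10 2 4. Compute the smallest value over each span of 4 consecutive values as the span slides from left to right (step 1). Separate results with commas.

Sliding a size-4 window across the 10 values:
[-9, -8, 10, -7] → min -9
[-8, 10, -7, 6] → min -8
[10, -7, 6, 7] → min -7
[-7, 6, 7, 4] → min -7
[6, 7, 4, 10] → min 4
[7, 4, 10, 2] → min 2
[4, 10, 2, 4] → min 2

-9, -8, -7, -7, 4, 2, 2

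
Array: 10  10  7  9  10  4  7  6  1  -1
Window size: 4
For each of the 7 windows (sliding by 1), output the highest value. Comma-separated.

(10, 10, 7, 9) → max 10
(10, 7, 9, 10) → max 10
(7, 9, 10, 4) → max 10
(9, 10, 4, 7) → max 10
(10, 4, 7, 6) → max 10
(4, 7, 6, 1) → max 7
(7, 6, 1, -1) → max 7

10, 10, 10, 10, 10, 7, 7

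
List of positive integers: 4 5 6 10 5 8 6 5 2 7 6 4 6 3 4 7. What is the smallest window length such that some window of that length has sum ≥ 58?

10

Extend right; whenever the sum reaches 58, record the length and shrink from the left:
add 4: running sum 4 < 58
add 5: running sum 9 < 58
add 6: running sum 15 < 58
add 10: running sum 25 < 58
add 5: running sum 30 < 58
add 8: running sum 38 < 58
add 6: running sum 44 < 58
add 5: running sum 49 < 58
add 2: running sum 51 < 58
add 7: shortest ending here [4, 5, 6, 10, 5, 8, 6, 5, 2, 7] sum 58, len 10
add 6: shortest ending here [5, 6, 10, 5, 8, 6, 5, 2, 7, 6] sum 60, len 10
add 4: shortest ending here [6, 10, 5, 8, 6, 5, 2, 7, 6, 4] sum 59, len 10
add 6: shortest ending here [10, 5, 8, 6, 5, 2, 7, 6, 4, 6] sum 59, len 10
add 3: shortest ending here [10, 5, 8, 6, 5, 2, 7, 6, 4, 6, 3] sum 62, len 11
add 4: shortest ending here [10, 5, 8, 6, 5, 2, 7, 6, 4, 6, 3, 4] sum 66, len 12
add 7: shortest ending here [8, 6, 5, 2, 7, 6, 4, 6, 3, 4, 7] sum 58, len 11
Shortest qualifying length: 10.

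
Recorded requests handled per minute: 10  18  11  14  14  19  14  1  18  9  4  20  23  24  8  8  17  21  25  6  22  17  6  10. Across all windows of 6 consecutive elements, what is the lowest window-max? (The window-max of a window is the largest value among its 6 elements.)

10 18 11 14 14 19 → max 19
18 11 14 14 19 14 → max 19
11 14 14 19 14 1 → max 19
14 14 19 14 1 18 → max 19
14 19 14 1 18 9 → max 19
19 14 1 18 9 4 → max 19
14 1 18 9 4 20 → max 20
1 18 9 4 20 23 → max 23
18 9 4 20 23 24 → max 24
9 4 20 23 24 8 → max 24
4 20 23 24 8 8 → max 24
20 23 24 8 8 17 → max 24
23 24 8 8 17 21 → max 24
24 8 8 17 21 25 → max 25
8 8 17 21 25 6 → max 25
8 17 21 25 6 22 → max 25
17 21 25 6 22 17 → max 25
21 25 6 22 17 6 → max 25
25 6 22 17 6 10 → max 25
Lowest of these is 19.

19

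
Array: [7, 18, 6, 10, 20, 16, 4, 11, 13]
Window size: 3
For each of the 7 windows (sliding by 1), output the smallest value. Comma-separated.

6, 6, 6, 10, 4, 4, 4

[7, 18, 6] → min 6
[18, 6, 10] → min 6
[6, 10, 20] → min 6
[10, 20, 16] → min 10
[20, 16, 4] → min 4
[16, 4, 11] → min 4
[4, 11, 13] → min 4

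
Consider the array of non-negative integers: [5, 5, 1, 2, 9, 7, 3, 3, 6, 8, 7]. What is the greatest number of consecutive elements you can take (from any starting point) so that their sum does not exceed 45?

add 5: [5] sum 5, len 1
add 5: [5, 5] sum 10, len 2
add 1: [5, 5, 1] sum 11, len 3
add 2: [5, 5, 1, 2] sum 13, len 4
add 9: [5, 5, 1, 2, 9] sum 22, len 5
add 7: [5, 5, 1, 2, 9, 7] sum 29, len 6
add 3: [5, 5, 1, 2, 9, 7, 3] sum 32, len 7
add 3: [5, 5, 1, 2, 9, 7, 3, 3] sum 35, len 8
add 6: [5, 5, 1, 2, 9, 7, 3, 3, 6] sum 41, len 9
add 8: [5, 1, 2, 9, 7, 3, 3, 6, 8] sum 44, len 9
add 7: [2, 9, 7, 3, 3, 6, 8, 7] sum 45, len 8
Longest length seen: 9.

9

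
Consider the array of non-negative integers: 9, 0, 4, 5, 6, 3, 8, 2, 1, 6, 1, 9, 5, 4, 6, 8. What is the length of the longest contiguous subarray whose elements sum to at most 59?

13

[9] sum 9 len 1
[9, 0] sum 9 len 2
[9, 0, 4] sum 13 len 3
[9, 0, 4, 5] sum 18 len 4
[9, 0, 4, 5, 6] sum 24 len 5
[9, 0, 4, 5, 6, 3] sum 27 len 6
[9, 0, 4, 5, 6, 3, 8] sum 35 len 7
[9, 0, 4, 5, 6, 3, 8, 2] sum 37 len 8
[9, 0, 4, 5, 6, 3, 8, 2, 1] sum 38 len 9
[9, 0, 4, 5, 6, 3, 8, 2, 1, 6] sum 44 len 10
[9, 0, 4, 5, 6, 3, 8, 2, 1, 6, 1] sum 45 len 11
[9, 0, 4, 5, 6, 3, 8, 2, 1, 6, 1, 9] sum 54 len 12
[9, 0, 4, 5, 6, 3, 8, 2, 1, 6, 1, 9, 5] sum 59 len 13
[0, 4, 5, 6, 3, 8, 2, 1, 6, 1, 9, 5, 4] sum 54 len 13
[5, 6, 3, 8, 2, 1, 6, 1, 9, 5, 4, 6] sum 56 len 12
[6, 3, 8, 2, 1, 6, 1, 9, 5, 4, 6, 8] sum 59 len 12
Longest length seen: 13.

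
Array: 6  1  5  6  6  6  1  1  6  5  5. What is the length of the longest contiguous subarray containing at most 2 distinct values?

6

add 6: window [6] (1 distinct), len 1
add 1: window [6, 1] (2 distinct), len 2
add 5: window [1, 5] (2 distinct), len 2
add 6: window [5, 6] (2 distinct), len 2
add 6: window [5, 6, 6] (2 distinct), len 3
add 6: window [5, 6, 6, 6] (2 distinct), len 4
add 1: window [6, 6, 6, 1] (2 distinct), len 4
add 1: window [6, 6, 6, 1, 1] (2 distinct), len 5
add 6: window [6, 6, 6, 1, 1, 6] (2 distinct), len 6
add 5: window [6, 5] (2 distinct), len 2
add 5: window [6, 5, 5] (2 distinct), len 3
Longest length with ≤2 distinct: 6.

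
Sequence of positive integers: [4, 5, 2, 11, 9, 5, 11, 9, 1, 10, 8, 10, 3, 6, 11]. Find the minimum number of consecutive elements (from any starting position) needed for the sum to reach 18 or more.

2

add 4: running sum 4 < 18
add 5: running sum 9 < 18
add 2: running sum 11 < 18
add 11: shortest ending here [5, 2, 11] sum 18, len 3
add 9: shortest ending here [11, 9] sum 20, len 2
add 5: shortest ending here [11, 9, 5] sum 25, len 3
add 11: shortest ending here [9, 5, 11] sum 25, len 3
add 9: shortest ending here [11, 9] sum 20, len 2
add 1: shortest ending here [11, 9, 1] sum 21, len 3
add 10: shortest ending here [9, 1, 10] sum 20, len 3
add 8: shortest ending here [10, 8] sum 18, len 2
add 10: shortest ending here [8, 10] sum 18, len 2
add 3: shortest ending here [8, 10, 3] sum 21, len 3
add 6: shortest ending here [10, 3, 6] sum 19, len 3
add 11: shortest ending here [3, 6, 11] sum 20, len 3
Shortest qualifying length: 2.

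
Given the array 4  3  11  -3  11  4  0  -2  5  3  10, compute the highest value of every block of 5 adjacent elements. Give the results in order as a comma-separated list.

[4, 3, 11, -3, 11] → max 11
[3, 11, -3, 11, 4] → max 11
[11, -3, 11, 4, 0] → max 11
[-3, 11, 4, 0, -2] → max 11
[11, 4, 0, -2, 5] → max 11
[4, 0, -2, 5, 3] → max 5
[0, -2, 5, 3, 10] → max 10

11, 11, 11, 11, 11, 5, 10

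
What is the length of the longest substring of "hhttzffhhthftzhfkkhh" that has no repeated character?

5

[h] len 1
[h] len 1
[h, t] len 2
[t] len 1
[t, z] len 2
[t, z, f] len 3
[f] len 1
[f, h] len 2
[h] len 1
[h, t] len 2
[t, h] len 2
[t, h, f] len 3
[h, f, t] len 3
[h, f, t, z] len 4
[f, t, z, h] len 4
[t, z, h, f] len 4
[t, z, h, f, k] len 5
[k] len 1
[k, h] len 2
[h] len 1
Longest all-distinct length: 5.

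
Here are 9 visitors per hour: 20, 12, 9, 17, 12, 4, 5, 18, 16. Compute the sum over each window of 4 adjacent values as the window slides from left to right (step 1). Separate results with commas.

20 12 9 17 → sum 58
12 9 17 12 → sum 50
9 17 12 4 → sum 42
17 12 4 5 → sum 38
12 4 5 18 → sum 39
4 5 18 16 → sum 43

58, 50, 42, 38, 39, 43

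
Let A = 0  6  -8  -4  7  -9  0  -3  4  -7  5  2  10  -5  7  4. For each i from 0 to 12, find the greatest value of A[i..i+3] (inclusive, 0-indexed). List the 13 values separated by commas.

(0, 6, -8, -4) → max 6
(6, -8, -4, 7) → max 7
(-8, -4, 7, -9) → max 7
(-4, 7, -9, 0) → max 7
(7, -9, 0, -3) → max 7
(-9, 0, -3, 4) → max 4
(0, -3, 4, -7) → max 4
(-3, 4, -7, 5) → max 5
(4, -7, 5, 2) → max 5
(-7, 5, 2, 10) → max 10
(5, 2, 10, -5) → max 10
(2, 10, -5, 7) → max 10
(10, -5, 7, 4) → max 10

6, 7, 7, 7, 7, 4, 4, 5, 5, 10, 10, 10, 10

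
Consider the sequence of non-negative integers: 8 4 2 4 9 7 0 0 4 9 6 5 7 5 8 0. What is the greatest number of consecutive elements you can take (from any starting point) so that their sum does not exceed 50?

11

add 8: [8] sum 8, len 1
add 4: [8, 4] sum 12, len 2
add 2: [8, 4, 2] sum 14, len 3
add 4: [8, 4, 2, 4] sum 18, len 4
add 9: [8, 4, 2, 4, 9] sum 27, len 5
add 7: [8, 4, 2, 4, 9, 7] sum 34, len 6
add 0: [8, 4, 2, 4, 9, 7, 0] sum 34, len 7
add 0: [8, 4, 2, 4, 9, 7, 0, 0] sum 34, len 8
add 4: [8, 4, 2, 4, 9, 7, 0, 0, 4] sum 38, len 9
add 9: [8, 4, 2, 4, 9, 7, 0, 0, 4, 9] sum 47, len 10
add 6: [4, 2, 4, 9, 7, 0, 0, 4, 9, 6] sum 45, len 10
add 5: [4, 2, 4, 9, 7, 0, 0, 4, 9, 6, 5] sum 50, len 11
add 7: [9, 7, 0, 0, 4, 9, 6, 5, 7] sum 47, len 9
add 5: [7, 0, 0, 4, 9, 6, 5, 7, 5] sum 43, len 9
add 8: [0, 0, 4, 9, 6, 5, 7, 5, 8] sum 44, len 9
add 0: [0, 0, 4, 9, 6, 5, 7, 5, 8, 0] sum 44, len 10
Longest length seen: 11.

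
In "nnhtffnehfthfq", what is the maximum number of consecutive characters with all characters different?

5

add n: [n] len 1
add n (repeat n, move left end past it): [n] len 1
add h: [n, h] len 2
add t: [n, h, t] len 3
add f: [n, h, t, f] len 4
add f (repeat f, move left end past it): [f] len 1
add n: [f, n] len 2
add e: [f, n, e] len 3
add h: [f, n, e, h] len 4
add f (repeat f, move left end past it): [n, e, h, f] len 4
add t: [n, e, h, f, t] len 5
add h (repeat h, move left end past it): [f, t, h] len 3
add f (repeat f, move left end past it): [t, h, f] len 3
add q: [t, h, f, q] len 4
Longest all-distinct length: 5.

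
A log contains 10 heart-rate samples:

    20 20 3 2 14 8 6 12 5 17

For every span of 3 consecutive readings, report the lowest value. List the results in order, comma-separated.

(20, 20, 3) → min 3
(20, 3, 2) → min 2
(3, 2, 14) → min 2
(2, 14, 8) → min 2
(14, 8, 6) → min 6
(8, 6, 12) → min 6
(6, 12, 5) → min 5
(12, 5, 17) → min 5

3, 2, 2, 2, 6, 6, 5, 5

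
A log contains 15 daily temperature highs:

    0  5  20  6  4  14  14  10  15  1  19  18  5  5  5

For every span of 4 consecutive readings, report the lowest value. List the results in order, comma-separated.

0, 4, 4, 4, 4, 10, 1, 1, 1, 1, 5, 5

Sliding a size-4 window across the 15 values:
0 5 20 6 → min 0
5 20 6 4 → min 4
20 6 4 14 → min 4
6 4 14 14 → min 4
4 14 14 10 → min 4
14 14 10 15 → min 10
14 10 15 1 → min 1
10 15 1 19 → min 1
15 1 19 18 → min 1
1 19 18 5 → min 1
19 18 5 5 → min 5
18 5 5 5 → min 5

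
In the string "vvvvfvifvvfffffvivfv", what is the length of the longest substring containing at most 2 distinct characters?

9

add v: window [v] (1 distinct), len 1
add v: window [v, v] (1 distinct), len 2
add v: window [v, v, v] (1 distinct), len 3
add v: window [v, v, v, v] (1 distinct), len 4
add f: window [v, v, v, v, f] (2 distinct), len 5
add v: window [v, v, v, v, f, v] (2 distinct), len 6
add i: window [v, i] (2 distinct), len 2
add f: window [i, f] (2 distinct), len 2
add v: window [f, v] (2 distinct), len 2
add v: window [f, v, v] (2 distinct), len 3
add f: window [f, v, v, f] (2 distinct), len 4
add f: window [f, v, v, f, f] (2 distinct), len 5
add f: window [f, v, v, f, f, f] (2 distinct), len 6
add f: window [f, v, v, f, f, f, f] (2 distinct), len 7
add f: window [f, v, v, f, f, f, f, f] (2 distinct), len 8
add v: window [f, v, v, f, f, f, f, f, v] (2 distinct), len 9
add i: window [v, i] (2 distinct), len 2
add v: window [v, i, v] (2 distinct), len 3
add f: window [v, f] (2 distinct), len 2
add v: window [v, f, v] (2 distinct), len 3
Longest length with ≤2 distinct: 9.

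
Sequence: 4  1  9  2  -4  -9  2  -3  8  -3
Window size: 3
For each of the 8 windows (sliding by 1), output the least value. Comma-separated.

Sliding a size-3 window across the 10 values:
(4, 1, 9) → min 1
(1, 9, 2) → min 1
(9, 2, -4) → min -4
(2, -4, -9) → min -9
(-4, -9, 2) → min -9
(-9, 2, -3) → min -9
(2, -3, 8) → min -3
(-3, 8, -3) → min -3

1, 1, -4, -9, -9, -9, -3, -3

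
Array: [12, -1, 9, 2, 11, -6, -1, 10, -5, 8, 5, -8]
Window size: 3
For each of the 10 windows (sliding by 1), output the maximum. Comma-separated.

Sliding a size-3 window across the 12 values:
(12, -1, 9) → max 12
(-1, 9, 2) → max 9
(9, 2, 11) → max 11
(2, 11, -6) → max 11
(11, -6, -1) → max 11
(-6, -1, 10) → max 10
(-1, 10, -5) → max 10
(10, -5, 8) → max 10
(-5, 8, 5) → max 8
(8, 5, -8) → max 8

12, 9, 11, 11, 11, 10, 10, 10, 8, 8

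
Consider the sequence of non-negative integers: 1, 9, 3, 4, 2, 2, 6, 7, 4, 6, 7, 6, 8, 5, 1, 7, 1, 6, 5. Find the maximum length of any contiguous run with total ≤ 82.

add 1: [1] sum 1, len 1
add 9: [1, 9] sum 10, len 2
add 3: [1, 9, 3] sum 13, len 3
add 4: [1, 9, 3, 4] sum 17, len 4
add 2: [1, 9, 3, 4, 2] sum 19, len 5
add 2: [1, 9, 3, 4, 2, 2] sum 21, len 6
add 6: [1, 9, 3, 4, 2, 2, 6] sum 27, len 7
add 7: [1, 9, 3, 4, 2, 2, 6, 7] sum 34, len 8
add 4: [1, 9, 3, 4, 2, 2, 6, 7, 4] sum 38, len 9
add 6: [1, 9, 3, 4, 2, 2, 6, 7, 4, 6] sum 44, len 10
add 7: [1, 9, 3, 4, 2, 2, 6, 7, 4, 6, 7] sum 51, len 11
add 6: [1, 9, 3, 4, 2, 2, 6, 7, 4, 6, 7, 6] sum 57, len 12
add 8: [1, 9, 3, 4, 2, 2, 6, 7, 4, 6, 7, 6, 8] sum 65, len 13
add 5: [1, 9, 3, 4, 2, 2, 6, 7, 4, 6, 7, 6, 8, 5] sum 70, len 14
add 1: [1, 9, 3, 4, 2, 2, 6, 7, 4, 6, 7, 6, 8, 5, 1] sum 71, len 15
add 7: [1, 9, 3, 4, 2, 2, 6, 7, 4, 6, 7, 6, 8, 5, 1, 7] sum 78, len 16
add 1: [1, 9, 3, 4, 2, 2, 6, 7, 4, 6, 7, 6, 8, 5, 1, 7, 1] sum 79, len 17
add 6: [3, 4, 2, 2, 6, 7, 4, 6, 7, 6, 8, 5, 1, 7, 1, 6] sum 75, len 16
add 5: [3, 4, 2, 2, 6, 7, 4, 6, 7, 6, 8, 5, 1, 7, 1, 6, 5] sum 80, len 17
Longest length seen: 17.

17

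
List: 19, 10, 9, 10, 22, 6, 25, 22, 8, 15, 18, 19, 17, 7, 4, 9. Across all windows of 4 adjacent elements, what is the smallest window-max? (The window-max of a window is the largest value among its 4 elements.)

[19, 10, 9, 10] → max 19
[10, 9, 10, 22] → max 22
[9, 10, 22, 6] → max 22
[10, 22, 6, 25] → max 25
[22, 6, 25, 22] → max 25
[6, 25, 22, 8] → max 25
[25, 22, 8, 15] → max 25
[22, 8, 15, 18] → max 22
[8, 15, 18, 19] → max 19
[15, 18, 19, 17] → max 19
[18, 19, 17, 7] → max 19
[19, 17, 7, 4] → max 19
[17, 7, 4, 9] → max 17
Smallest of these is 17.

17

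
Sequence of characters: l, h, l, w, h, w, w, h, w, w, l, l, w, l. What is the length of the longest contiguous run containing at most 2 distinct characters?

7

Extend right; when distinct count exceeds 2, shrink from the left:
[l] 1 distinct, len 1
[l, h] 2 distinct, len 2
[l, h, l] 2 distinct, len 3
[l, w] 2 distinct, len 2
[w, h] 2 distinct, len 2
[w, h, w] 2 distinct, len 3
[w, h, w, w] 2 distinct, len 4
[w, h, w, w, h] 2 distinct, len 5
[w, h, w, w, h, w] 2 distinct, len 6
[w, h, w, w, h, w, w] 2 distinct, len 7
[w, w, l] 2 distinct, len 3
[w, w, l, l] 2 distinct, len 4
[w, w, l, l, w] 2 distinct, len 5
[w, w, l, l, w, l] 2 distinct, len 6
Longest length with ≤2 distinct: 7.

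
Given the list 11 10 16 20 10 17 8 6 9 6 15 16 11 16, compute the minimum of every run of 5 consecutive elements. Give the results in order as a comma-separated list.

[11, 10, 16, 20, 10] → min 10
[10, 16, 20, 10, 17] → min 10
[16, 20, 10, 17, 8] → min 8
[20, 10, 17, 8, 6] → min 6
[10, 17, 8, 6, 9] → min 6
[17, 8, 6, 9, 6] → min 6
[8, 6, 9, 6, 15] → min 6
[6, 9, 6, 15, 16] → min 6
[9, 6, 15, 16, 11] → min 6
[6, 15, 16, 11, 16] → min 6

10, 10, 8, 6, 6, 6, 6, 6, 6, 6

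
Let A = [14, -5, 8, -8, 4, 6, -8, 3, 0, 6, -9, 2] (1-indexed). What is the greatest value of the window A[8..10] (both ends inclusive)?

Elements at indices 8..10: 3, 0, 6
max(3, 0, 6) = 6

6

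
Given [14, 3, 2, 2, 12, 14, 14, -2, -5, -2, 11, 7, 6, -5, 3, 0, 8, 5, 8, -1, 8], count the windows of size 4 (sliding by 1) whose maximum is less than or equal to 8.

7

14 3 2 2 → max 14
3 2 2 12 → max 12
2 2 12 14 → max 14
2 12 14 14 → max 14
12 14 14 -2 → max 14
14 14 -2 -5 → max 14
14 -2 -5 -2 → max 14
-2 -5 -2 11 → max 11
-5 -2 11 7 → max 11
-2 11 7 6 → max 11
11 7 6 -5 → max 11
7 6 -5 3 → max 7  ≤ 8 ✓
6 -5 3 0 → max 6  ≤ 8 ✓
-5 3 0 8 → max 8  ≤ 8 ✓
3 0 8 5 → max 8  ≤ 8 ✓
0 8 5 8 → max 8  ≤ 8 ✓
8 5 8 -1 → max 8  ≤ 8 ✓
5 8 -1 8 → max 8  ≤ 8 ✓
7 windows satisfy the condition.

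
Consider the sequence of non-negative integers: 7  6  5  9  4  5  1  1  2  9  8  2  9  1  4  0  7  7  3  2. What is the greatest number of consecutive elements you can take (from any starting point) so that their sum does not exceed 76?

add 7: [7] sum 7, len 1
add 6: [7, 6] sum 13, len 2
add 5: [7, 6, 5] sum 18, len 3
add 9: [7, 6, 5, 9] sum 27, len 4
add 4: [7, 6, 5, 9, 4] sum 31, len 5
add 5: [7, 6, 5, 9, 4, 5] sum 36, len 6
add 1: [7, 6, 5, 9, 4, 5, 1] sum 37, len 7
add 1: [7, 6, 5, 9, 4, 5, 1, 1] sum 38, len 8
add 2: [7, 6, 5, 9, 4, 5, 1, 1, 2] sum 40, len 9
add 9: [7, 6, 5, 9, 4, 5, 1, 1, 2, 9] sum 49, len 10
add 8: [7, 6, 5, 9, 4, 5, 1, 1, 2, 9, 8] sum 57, len 11
add 2: [7, 6, 5, 9, 4, 5, 1, 1, 2, 9, 8, 2] sum 59, len 12
add 9: [7, 6, 5, 9, 4, 5, 1, 1, 2, 9, 8, 2, 9] sum 68, len 13
add 1: [7, 6, 5, 9, 4, 5, 1, 1, 2, 9, 8, 2, 9, 1] sum 69, len 14
add 4: [7, 6, 5, 9, 4, 5, 1, 1, 2, 9, 8, 2, 9, 1, 4] sum 73, len 15
add 0: [7, 6, 5, 9, 4, 5, 1, 1, 2, 9, 8, 2, 9, 1, 4, 0] sum 73, len 16
add 7: [6, 5, 9, 4, 5, 1, 1, 2, 9, 8, 2, 9, 1, 4, 0, 7] sum 73, len 16
add 7: [5, 9, 4, 5, 1, 1, 2, 9, 8, 2, 9, 1, 4, 0, 7, 7] sum 74, len 16
add 3: [9, 4, 5, 1, 1, 2, 9, 8, 2, 9, 1, 4, 0, 7, 7, 3] sum 72, len 16
add 2: [9, 4, 5, 1, 1, 2, 9, 8, 2, 9, 1, 4, 0, 7, 7, 3, 2] sum 74, len 17
Longest length seen: 17.

17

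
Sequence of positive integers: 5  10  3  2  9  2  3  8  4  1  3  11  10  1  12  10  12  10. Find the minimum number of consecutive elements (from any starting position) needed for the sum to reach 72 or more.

add 5: running sum 5 < 72
add 10: running sum 15 < 72
add 3: running sum 18 < 72
add 2: running sum 20 < 72
add 9: running sum 29 < 72
add 2: running sum 31 < 72
add 3: running sum 34 < 72
add 8: running sum 42 < 72
add 4: running sum 46 < 72
add 1: running sum 47 < 72
add 3: running sum 50 < 72
add 11: running sum 61 < 72
add 10: running sum 71 < 72
add 1: shortest ending here [5, 10, 3, 2, 9, 2, 3, 8, 4, 1, 3, 11, 10, 1] sum 72, len 14
add 12: shortest ending here [10, 3, 2, 9, 2, 3, 8, 4, 1, 3, 11, 10, 1, 12] sum 79, len 14
add 10: shortest ending here [9, 2, 3, 8, 4, 1, 3, 11, 10, 1, 12, 10] sum 74, len 12
add 12: shortest ending here [8, 4, 1, 3, 11, 10, 1, 12, 10, 12] sum 72, len 10
add 10: shortest ending here [4, 1, 3, 11, 10, 1, 12, 10, 12, 10] sum 74, len 10
Shortest qualifying length: 10.

10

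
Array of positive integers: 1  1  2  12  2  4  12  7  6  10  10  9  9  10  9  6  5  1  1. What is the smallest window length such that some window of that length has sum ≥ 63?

add 1: running sum 1 < 63
add 1: running sum 2 < 63
add 2: running sum 4 < 63
add 12: running sum 16 < 63
add 2: running sum 18 < 63
add 4: running sum 22 < 63
add 12: running sum 34 < 63
add 7: running sum 41 < 63
add 6: running sum 47 < 63
add 10: running sum 57 < 63
add 10: shortest ending here [12, 2, 4, 12, 7, 6, 10, 10] sum 63, len 8
add 9: shortest ending here [12, 2, 4, 12, 7, 6, 10, 10, 9] sum 72, len 9
add 9: shortest ending here [12, 7, 6, 10, 10, 9, 9] sum 63, len 7
add 10: shortest ending here [12, 7, 6, 10, 10, 9, 9, 10] sum 73, len 8
add 9: shortest ending here [6, 10, 10, 9, 9, 10, 9] sum 63, len 7
add 6: shortest ending here [10, 10, 9, 9, 10, 9, 6] sum 63, len 7
add 5: shortest ending here [10, 10, 9, 9, 10, 9, 6, 5] sum 68, len 8
add 1: shortest ending here [10, 10, 9, 9, 10, 9, 6, 5, 1] sum 69, len 9
add 1: shortest ending here [10, 10, 9, 9, 10, 9, 6, 5, 1, 1] sum 70, len 10
Shortest qualifying length: 7.

7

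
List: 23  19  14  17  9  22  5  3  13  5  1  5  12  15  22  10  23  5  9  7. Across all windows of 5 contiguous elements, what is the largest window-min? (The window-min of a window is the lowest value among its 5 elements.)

10

Window mins for each of the 16 positions:
[23, 19, 14, 17, 9] → min 9
[19, 14, 17, 9, 22] → min 9
[14, 17, 9, 22, 5] → min 5
[17, 9, 22, 5, 3] → min 3
[9, 22, 5, 3, 13] → min 3
[22, 5, 3, 13, 5] → min 3
[5, 3, 13, 5, 1] → min 1
[3, 13, 5, 1, 5] → min 1
[13, 5, 1, 5, 12] → min 1
[5, 1, 5, 12, 15] → min 1
[1, 5, 12, 15, 22] → min 1
[5, 12, 15, 22, 10] → min 5
[12, 15, 22, 10, 23] → min 10
[15, 22, 10, 23, 5] → min 5
[22, 10, 23, 5, 9] → min 5
[10, 23, 5, 9, 7] → min 5
Largest of these is 10.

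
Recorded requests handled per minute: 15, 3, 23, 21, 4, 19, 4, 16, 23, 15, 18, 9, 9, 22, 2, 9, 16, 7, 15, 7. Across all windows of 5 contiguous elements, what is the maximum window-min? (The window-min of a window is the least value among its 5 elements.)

9

(15, 3, 23, 21, 4) → min 3
(3, 23, 21, 4, 19) → min 3
(23, 21, 4, 19, 4) → min 4
(21, 4, 19, 4, 16) → min 4
(4, 19, 4, 16, 23) → min 4
(19, 4, 16, 23, 15) → min 4
(4, 16, 23, 15, 18) → min 4
(16, 23, 15, 18, 9) → min 9
(23, 15, 18, 9, 9) → min 9
(15, 18, 9, 9, 22) → min 9
(18, 9, 9, 22, 2) → min 2
(9, 9, 22, 2, 9) → min 2
(9, 22, 2, 9, 16) → min 2
(22, 2, 9, 16, 7) → min 2
(2, 9, 16, 7, 15) → min 2
(9, 16, 7, 15, 7) → min 7
Maximum of these is 9.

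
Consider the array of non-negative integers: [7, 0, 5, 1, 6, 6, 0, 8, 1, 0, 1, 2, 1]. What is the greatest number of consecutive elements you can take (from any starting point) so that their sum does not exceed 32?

Extend to the right; shrink from the left whenever the sum exceeds 32:
[7] sum 7 len 1
[7, 0] sum 7 len 2
[7, 0, 5] sum 12 len 3
[7, 0, 5, 1] sum 13 len 4
[7, 0, 5, 1, 6] sum 19 len 5
[7, 0, 5, 1, 6, 6] sum 25 len 6
[7, 0, 5, 1, 6, 6, 0] sum 25 len 7
[0, 5, 1, 6, 6, 0, 8] sum 26 len 7
[0, 5, 1, 6, 6, 0, 8, 1] sum 27 len 8
[0, 5, 1, 6, 6, 0, 8, 1, 0] sum 27 len 9
[0, 5, 1, 6, 6, 0, 8, 1, 0, 1] sum 28 len 10
[0, 5, 1, 6, 6, 0, 8, 1, 0, 1, 2] sum 30 len 11
[0, 5, 1, 6, 6, 0, 8, 1, 0, 1, 2, 1] sum 31 len 12
Longest length seen: 12.

12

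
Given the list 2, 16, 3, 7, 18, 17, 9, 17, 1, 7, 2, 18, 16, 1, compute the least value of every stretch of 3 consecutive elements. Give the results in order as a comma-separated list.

(2, 16, 3) → min 2
(16, 3, 7) → min 3
(3, 7, 18) → min 3
(7, 18, 17) → min 7
(18, 17, 9) → min 9
(17, 9, 17) → min 9
(9, 17, 1) → min 1
(17, 1, 7) → min 1
(1, 7, 2) → min 1
(7, 2, 18) → min 2
(2, 18, 16) → min 2
(18, 16, 1) → min 1

2, 3, 3, 7, 9, 9, 1, 1, 1, 2, 2, 1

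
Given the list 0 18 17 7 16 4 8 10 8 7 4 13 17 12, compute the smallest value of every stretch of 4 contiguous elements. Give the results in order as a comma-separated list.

0, 7, 4, 4, 4, 4, 7, 4, 4, 4, 4

(0, 18, 17, 7) → min 0
(18, 17, 7, 16) → min 7
(17, 7, 16, 4) → min 4
(7, 16, 4, 8) → min 4
(16, 4, 8, 10) → min 4
(4, 8, 10, 8) → min 4
(8, 10, 8, 7) → min 7
(10, 8, 7, 4) → min 4
(8, 7, 4, 13) → min 4
(7, 4, 13, 17) → min 4
(4, 13, 17, 12) → min 4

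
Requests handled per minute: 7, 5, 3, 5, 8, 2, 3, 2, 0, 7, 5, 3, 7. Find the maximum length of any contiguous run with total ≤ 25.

7

[7] sum 7 len 1
[7, 5] sum 12 len 2
[7, 5, 3] sum 15 len 3
[7, 5, 3, 5] sum 20 len 4
[5, 3, 5, 8] sum 21 len 4
[5, 3, 5, 8, 2] sum 23 len 5
[3, 5, 8, 2, 3] sum 21 len 5
[3, 5, 8, 2, 3, 2] sum 23 len 6
[3, 5, 8, 2, 3, 2, 0] sum 23 len 7
[8, 2, 3, 2, 0, 7] sum 22 len 6
[2, 3, 2, 0, 7, 5] sum 19 len 6
[2, 3, 2, 0, 7, 5, 3] sum 22 len 7
[2, 0, 7, 5, 3, 7] sum 24 len 6
Longest length seen: 7.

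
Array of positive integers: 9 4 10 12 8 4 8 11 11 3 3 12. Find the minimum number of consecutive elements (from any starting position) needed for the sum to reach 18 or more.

2

add 9: running sum 9 < 18
add 4: running sum 13 < 18
add 10: shortest ending here [9, 4, 10] sum 23, len 3
add 12: shortest ending here [10, 12] sum 22, len 2
add 8: shortest ending here [12, 8] sum 20, len 2
add 4: shortest ending here [12, 8, 4] sum 24, len 3
add 8: shortest ending here [8, 4, 8] sum 20, len 3
add 11: shortest ending here [8, 11] sum 19, len 2
add 11: shortest ending here [11, 11] sum 22, len 2
add 3: shortest ending here [11, 11, 3] sum 25, len 3
add 3: shortest ending here [11, 11, 3, 3] sum 28, len 4
add 12: shortest ending here [3, 3, 12] sum 18, len 3
Shortest qualifying length: 2.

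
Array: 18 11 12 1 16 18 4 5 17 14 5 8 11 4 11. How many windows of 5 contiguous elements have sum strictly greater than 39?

10

[18, 11, 12, 1, 16] → sum 58  > 39 ✓
[11, 12, 1, 16, 18] → sum 58  > 39 ✓
[12, 1, 16, 18, 4] → sum 51  > 39 ✓
[1, 16, 18, 4, 5] → sum 44  > 39 ✓
[16, 18, 4, 5, 17] → sum 60  > 39 ✓
[18, 4, 5, 17, 14] → sum 58  > 39 ✓
[4, 5, 17, 14, 5] → sum 45  > 39 ✓
[5, 17, 14, 5, 8] → sum 49  > 39 ✓
[17, 14, 5, 8, 11] → sum 55  > 39 ✓
[14, 5, 8, 11, 4] → sum 42  > 39 ✓
[5, 8, 11, 4, 11] → sum 39
10 windows satisfy the condition.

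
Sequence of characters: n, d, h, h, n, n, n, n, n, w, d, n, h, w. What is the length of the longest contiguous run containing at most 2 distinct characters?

7

Extend right; when distinct count exceeds 2, shrink from the left:
add n: window [n] (1 distinct), len 1
add d: window [n, d] (2 distinct), len 2
add h: window [d, h] (2 distinct), len 2
add h: window [d, h, h] (2 distinct), len 3
add n: window [h, h, n] (2 distinct), len 3
add n: window [h, h, n, n] (2 distinct), len 4
add n: window [h, h, n, n, n] (2 distinct), len 5
add n: window [h, h, n, n, n, n] (2 distinct), len 6
add n: window [h, h, n, n, n, n, n] (2 distinct), len 7
add w: window [n, n, n, n, n, w] (2 distinct), len 6
add d: window [w, d] (2 distinct), len 2
add n: window [d, n] (2 distinct), len 2
add h: window [n, h] (2 distinct), len 2
add w: window [h, w] (2 distinct), len 2
Longest length with ≤2 distinct: 7.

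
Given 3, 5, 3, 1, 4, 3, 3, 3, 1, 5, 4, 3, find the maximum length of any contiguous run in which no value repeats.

[3] len 1
[3, 5] len 2
[5, 3] len 2
[5, 3, 1] len 3
[5, 3, 1, 4] len 4
[1, 4, 3] len 3
[3] len 1
[3] len 1
[3, 1] len 2
[3, 1, 5] len 3
[3, 1, 5, 4] len 4
[1, 5, 4, 3] len 4
Longest all-distinct length: 4.

4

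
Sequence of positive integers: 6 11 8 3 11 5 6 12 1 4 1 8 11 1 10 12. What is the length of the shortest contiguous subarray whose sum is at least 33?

4

add 6: running sum 6 < 33
add 11: running sum 17 < 33
add 8: running sum 25 < 33
add 3: running sum 28 < 33
add 11: shortest ending here [11, 8, 3, 11] sum 33, len 4
add 5: shortest ending here [11, 8, 3, 11, 5] sum 38, len 5
add 6: shortest ending here [8, 3, 11, 5, 6] sum 33, len 5
add 12: shortest ending here [11, 5, 6, 12] sum 34, len 4
add 1: shortest ending here [11, 5, 6, 12, 1] sum 35, len 5
add 4: shortest ending here [11, 5, 6, 12, 1, 4] sum 39, len 6
add 1: shortest ending here [11, 5, 6, 12, 1, 4, 1] sum 40, len 7
add 8: shortest ending here [5, 6, 12, 1, 4, 1, 8] sum 37, len 7
add 11: shortest ending here [12, 1, 4, 1, 8, 11] sum 37, len 6
add 1: shortest ending here [12, 1, 4, 1, 8, 11, 1] sum 38, len 7
add 10: shortest ending here [4, 1, 8, 11, 1, 10] sum 35, len 6
add 12: shortest ending here [11, 1, 10, 12] sum 34, len 4
Shortest qualifying length: 4.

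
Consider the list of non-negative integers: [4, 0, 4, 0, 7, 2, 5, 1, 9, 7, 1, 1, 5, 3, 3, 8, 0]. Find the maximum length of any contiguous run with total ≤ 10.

→ 4: sum 4, len 1
→ 0: sum 4, len 2
→ 4: sum 8, len 3
→ 0: sum 8, len 4
→ 7 (dropped 4, 0, 4): sum 7, len 2
→ 2: sum 9, len 3
→ 5 (dropped 0, 7): sum 7, len 2
→ 1: sum 8, len 3
→ 9 (dropped 2, 5): sum 10, len 2
→ 7 (dropped 1, 9): sum 7, len 1
→ 1: sum 8, len 2
→ 1: sum 9, len 3
→ 5 (dropped 7): sum 7, len 3
→ 3: sum 10, len 4
→ 3 (dropped 1, 1, 5): sum 6, len 2
→ 8 (dropped 3, 3): sum 8, len 1
→ 0: sum 8, len 2
Longest length seen: 4.

4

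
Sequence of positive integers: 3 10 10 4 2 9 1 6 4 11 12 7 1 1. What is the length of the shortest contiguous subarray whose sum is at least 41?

Extend right; whenever the sum reaches 41, record the length and shrink from the left:
add 3: running sum 3 < 41
add 10: running sum 13 < 41
add 10: running sum 23 < 41
add 4: running sum 27 < 41
add 2: running sum 29 < 41
add 9: running sum 38 < 41
add 1: running sum 39 < 41
end 7: [10, 10, 4, 2, 9, 1, 6] sum 42, len 7
end 8: [10, 10, 4, 2, 9, 1, 6, 4] sum 46, len 8
end 9: [10, 4, 2, 9, 1, 6, 4, 11] sum 47, len 8
end 10: [9, 1, 6, 4, 11, 12] sum 43, len 6
end 11: [1, 6, 4, 11, 12, 7] sum 41, len 6
end 12: [6, 4, 11, 12, 7, 1] sum 41, len 6
end 13: [6, 4, 11, 12, 7, 1, 1] sum 42, len 7
Shortest qualifying length: 6.

6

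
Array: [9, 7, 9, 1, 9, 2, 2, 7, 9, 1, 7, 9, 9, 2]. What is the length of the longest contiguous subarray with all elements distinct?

4

[9] len 1
[9, 7] len 2
[7, 9] len 2
[7, 9, 1] len 3
[1, 9] len 2
[1, 9, 2] len 3
[2] len 1
[2, 7] len 2
[2, 7, 9] len 3
[2, 7, 9, 1] len 4
[9, 1, 7] len 3
[1, 7, 9] len 3
[9] len 1
[9, 2] len 2
Longest all-distinct length: 4.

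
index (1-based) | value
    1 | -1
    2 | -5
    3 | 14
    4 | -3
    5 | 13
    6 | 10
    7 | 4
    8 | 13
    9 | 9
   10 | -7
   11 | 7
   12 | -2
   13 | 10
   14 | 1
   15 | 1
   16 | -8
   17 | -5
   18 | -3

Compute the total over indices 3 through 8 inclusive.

Elements at indices 3..8: 14, -3, 13, 10, 4, 13
sum(14, -3, 13, 10, 4, 13) = 51

51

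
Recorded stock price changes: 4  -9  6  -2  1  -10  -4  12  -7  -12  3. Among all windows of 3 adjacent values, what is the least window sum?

Each size-3 window and its sum:
(4, -9, 6) → sum 1
(-9, 6, -2) → sum -5
(6, -2, 1) → sum 5
(-2, 1, -10) → sum -11
(1, -10, -4) → sum -13
(-10, -4, 12) → sum -2
(-4, 12, -7) → sum 1
(12, -7, -12) → sum -7
(-7, -12, 3) → sum -16
Least of these is -16.

-16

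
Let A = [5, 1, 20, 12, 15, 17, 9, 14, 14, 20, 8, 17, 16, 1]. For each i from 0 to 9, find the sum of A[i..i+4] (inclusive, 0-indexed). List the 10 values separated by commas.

53, 65, 73, 67, 69, 74, 65, 73, 75, 62

5 1 20 12 15 → sum 53
1 20 12 15 17 → sum 65
20 12 15 17 9 → sum 73
12 15 17 9 14 → sum 67
15 17 9 14 14 → sum 69
17 9 14 14 20 → sum 74
9 14 14 20 8 → sum 65
14 14 20 8 17 → sum 73
14 20 8 17 16 → sum 75
20 8 17 16 1 → sum 62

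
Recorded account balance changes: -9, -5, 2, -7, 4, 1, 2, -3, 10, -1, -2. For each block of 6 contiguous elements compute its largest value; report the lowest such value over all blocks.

4

Window maxs for each of the 6 positions:
(-9, -5, 2, -7, 4, 1) → max 4
(-5, 2, -7, 4, 1, 2) → max 4
(2, -7, 4, 1, 2, -3) → max 4
(-7, 4, 1, 2, -3, 10) → max 10
(4, 1, 2, -3, 10, -1) → max 10
(1, 2, -3, 10, -1, -2) → max 10
Lowest of these is 4.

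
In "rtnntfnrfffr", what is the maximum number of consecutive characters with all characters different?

add r: [r] len 1
add t: [r, t] len 2
add n: [r, t, n] len 3
add n (repeat n, move left end past it): [n] len 1
add t: [n, t] len 2
add f: [n, t, f] len 3
add n (repeat n, move left end past it): [t, f, n] len 3
add r: [t, f, n, r] len 4
add f (repeat f, move left end past it): [n, r, f] len 3
add f (repeat f, move left end past it): [f] len 1
add f (repeat f, move left end past it): [f] len 1
add r: [f, r] len 2
Longest all-distinct length: 4.

4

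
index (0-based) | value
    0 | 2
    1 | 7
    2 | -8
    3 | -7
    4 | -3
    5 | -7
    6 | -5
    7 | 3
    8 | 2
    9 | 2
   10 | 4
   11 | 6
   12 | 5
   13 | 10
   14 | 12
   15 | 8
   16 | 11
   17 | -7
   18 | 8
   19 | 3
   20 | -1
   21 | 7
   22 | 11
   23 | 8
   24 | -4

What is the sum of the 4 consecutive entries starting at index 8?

Elements at indices 8..11: 2, 2, 4, 6
sum(2, 2, 4, 6) = 14

14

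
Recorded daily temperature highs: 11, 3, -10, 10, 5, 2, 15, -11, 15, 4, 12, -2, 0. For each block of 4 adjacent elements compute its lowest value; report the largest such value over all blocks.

2

[11, 3, -10, 10] → min -10
[3, -10, 10, 5] → min -10
[-10, 10, 5, 2] → min -10
[10, 5, 2, 15] → min 2
[5, 2, 15, -11] → min -11
[2, 15, -11, 15] → min -11
[15, -11, 15, 4] → min -11
[-11, 15, 4, 12] → min -11
[15, 4, 12, -2] → min -2
[4, 12, -2, 0] → min -2
Largest of these is 2.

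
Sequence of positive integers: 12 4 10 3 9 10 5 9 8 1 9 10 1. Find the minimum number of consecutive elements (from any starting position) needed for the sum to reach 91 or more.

Extend right; whenever the sum reaches 91, record the length and shrink from the left:
add 12: running sum 12 < 91
add 4: running sum 16 < 91
add 10: running sum 26 < 91
add 3: running sum 29 < 91
add 9: running sum 38 < 91
add 10: running sum 48 < 91
add 5: running sum 53 < 91
add 9: running sum 62 < 91
add 8: running sum 70 < 91
add 1: running sum 71 < 91
add 9: running sum 80 < 91
add 10: running sum 90 < 91
end 12: [12, 4, 10, 3, 9, 10, 5, 9, 8, 1, 9, 10, 1] sum 91, len 13
Shortest qualifying length: 13.

13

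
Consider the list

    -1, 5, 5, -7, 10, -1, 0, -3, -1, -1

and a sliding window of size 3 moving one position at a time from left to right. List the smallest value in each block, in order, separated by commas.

-1, -7, -7, -7, -1, -3, -3, -3

Sliding a size-3 window across the 10 values:
-1 5 5 → min -1
5 5 -7 → min -7
5 -7 10 → min -7
-7 10 -1 → min -7
10 -1 0 → min -1
-1 0 -3 → min -3
0 -3 -1 → min -3
-3 -1 -1 → min -3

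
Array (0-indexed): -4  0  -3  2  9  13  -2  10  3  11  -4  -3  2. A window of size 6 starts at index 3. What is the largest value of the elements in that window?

13

Elements at indices 3..8: 2, 9, 13, -2, 10, 3
max(2, 9, 13, -2, 10, 3) = 13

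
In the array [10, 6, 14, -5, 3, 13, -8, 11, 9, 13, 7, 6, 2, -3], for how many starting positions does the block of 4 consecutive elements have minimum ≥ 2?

3

[10, 6, 14, -5] → min -5
[6, 14, -5, 3] → min -5
[14, -5, 3, 13] → min -5
[-5, 3, 13, -8] → min -8
[3, 13, -8, 11] → min -8
[13, -8, 11, 9] → min -8
[-8, 11, 9, 13] → min -8
[11, 9, 13, 7] → min 7  ≥ 2 ✓
[9, 13, 7, 6] → min 6  ≥ 2 ✓
[13, 7, 6, 2] → min 2  ≥ 2 ✓
[7, 6, 2, -3] → min -3
3 windows satisfy the condition.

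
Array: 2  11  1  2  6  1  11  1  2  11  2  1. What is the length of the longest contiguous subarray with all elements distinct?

4

add 2: [2] len 1
add 11: [2, 11] len 2
add 1: [2, 11, 1] len 3
add 2 (repeat 2, move left end past it): [11, 1, 2] len 3
add 6: [11, 1, 2, 6] len 4
add 1 (repeat 1, move left end past it): [2, 6, 1] len 3
add 11: [2, 6, 1, 11] len 4
add 1 (repeat 1, move left end past it): [11, 1] len 2
add 2: [11, 1, 2] len 3
add 11 (repeat 11, move left end past it): [1, 2, 11] len 3
add 2 (repeat 2, move left end past it): [11, 2] len 2
add 1: [11, 2, 1] len 3
Longest all-distinct length: 4.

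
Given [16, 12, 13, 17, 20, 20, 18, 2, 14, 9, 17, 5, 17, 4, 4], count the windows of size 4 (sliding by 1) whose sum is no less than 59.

[16, 12, 13, 17] → sum 58
[12, 13, 17, 20] → sum 62  ≥ 59 ✓
[13, 17, 20, 20] → sum 70  ≥ 59 ✓
[17, 20, 20, 18] → sum 75  ≥ 59 ✓
[20, 20, 18, 2] → sum 60  ≥ 59 ✓
[20, 18, 2, 14] → sum 54
[18, 2, 14, 9] → sum 43
[2, 14, 9, 17] → sum 42
[14, 9, 17, 5] → sum 45
[9, 17, 5, 17] → sum 48
[17, 5, 17, 4] → sum 43
[5, 17, 4, 4] → sum 30
4 windows satisfy the condition.

4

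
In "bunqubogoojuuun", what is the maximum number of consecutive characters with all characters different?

6

[b] len 1
[b, u] len 2
[b, u, n] len 3
[b, u, n, q] len 4
[n, q, u] len 3
[n, q, u, b] len 4
[n, q, u, b, o] len 5
[n, q, u, b, o, g] len 6
[g, o] len 2
[o] len 1
[o, j] len 2
[o, j, u] len 3
[u] len 1
[u] len 1
[u, n] len 2
Longest all-distinct length: 6.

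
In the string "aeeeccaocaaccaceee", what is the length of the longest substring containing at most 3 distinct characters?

[a] 1 distinct, len 1
[a, e] 2 distinct, len 2
[a, e, e] 2 distinct, len 3
[a, e, e, e] 2 distinct, len 4
[a, e, e, e, c] 3 distinct, len 5
[a, e, e, e, c, c] 3 distinct, len 6
[a, e, e, e, c, c, a] 3 distinct, len 7
[c, c, a, o] 3 distinct, len 4
[c, c, a, o, c] 3 distinct, len 5
[c, c, a, o, c, a] 3 distinct, len 6
[c, c, a, o, c, a, a] 3 distinct, len 7
[c, c, a, o, c, a, a, c] 3 distinct, len 8
[c, c, a, o, c, a, a, c, c] 3 distinct, len 9
[c, c, a, o, c, a, a, c, c, a] 3 distinct, len 10
[c, c, a, o, c, a, a, c, c, a, c] 3 distinct, len 11
[c, a, a, c, c, a, c, e] 3 distinct, len 8
[c, a, a, c, c, a, c, e, e] 3 distinct, len 9
[c, a, a, c, c, a, c, e, e, e] 3 distinct, len 10
Longest length with ≤3 distinct: 11.

11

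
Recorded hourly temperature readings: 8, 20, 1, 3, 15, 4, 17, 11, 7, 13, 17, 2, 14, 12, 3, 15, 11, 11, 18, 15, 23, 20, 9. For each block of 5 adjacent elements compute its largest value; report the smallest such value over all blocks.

15

(8, 20, 1, 3, 15) → max 20
(20, 1, 3, 15, 4) → max 20
(1, 3, 15, 4, 17) → max 17
(3, 15, 4, 17, 11) → max 17
(15, 4, 17, 11, 7) → max 17
(4, 17, 11, 7, 13) → max 17
(17, 11, 7, 13, 17) → max 17
(11, 7, 13, 17, 2) → max 17
(7, 13, 17, 2, 14) → max 17
(13, 17, 2, 14, 12) → max 17
(17, 2, 14, 12, 3) → max 17
(2, 14, 12, 3, 15) → max 15
(14, 12, 3, 15, 11) → max 15
(12, 3, 15, 11, 11) → max 15
(3, 15, 11, 11, 18) → max 18
(15, 11, 11, 18, 15) → max 18
(11, 11, 18, 15, 23) → max 23
(11, 18, 15, 23, 20) → max 23
(18, 15, 23, 20, 9) → max 23
Smallest of these is 15.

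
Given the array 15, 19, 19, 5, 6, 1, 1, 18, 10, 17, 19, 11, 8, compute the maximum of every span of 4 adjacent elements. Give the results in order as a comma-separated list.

Sliding a size-4 window across the 13 values:
(15, 19, 19, 5) → max 19
(19, 19, 5, 6) → max 19
(19, 5, 6, 1) → max 19
(5, 6, 1, 1) → max 6
(6, 1, 1, 18) → max 18
(1, 1, 18, 10) → max 18
(1, 18, 10, 17) → max 18
(18, 10, 17, 19) → max 19
(10, 17, 19, 11) → max 19
(17, 19, 11, 8) → max 19

19, 19, 19, 6, 18, 18, 18, 19, 19, 19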